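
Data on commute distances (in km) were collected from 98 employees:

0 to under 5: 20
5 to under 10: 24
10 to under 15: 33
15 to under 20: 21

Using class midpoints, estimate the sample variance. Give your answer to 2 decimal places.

27.35

Midpoints: 2.5, 7.5, 12.5, 17.5
n = 98, Σfm = 1010, mean = 10.3061
Σfm² = 13062.5
Σf(m − x̄)² = Σfm² − (Σfm)²/n = 13062.5 − 1010²/98 = 2653.3163
Sample variance = 2653.3163 / 97 = 27.3538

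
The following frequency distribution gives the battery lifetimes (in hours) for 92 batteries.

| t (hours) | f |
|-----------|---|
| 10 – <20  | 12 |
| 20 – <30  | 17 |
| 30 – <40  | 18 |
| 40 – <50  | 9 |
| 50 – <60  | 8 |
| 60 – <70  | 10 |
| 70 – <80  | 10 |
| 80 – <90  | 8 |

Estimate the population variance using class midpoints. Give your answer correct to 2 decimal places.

Midpoints: 15, 25, 35, 45, 55, 65, 75, 85
n = 92, Σfm = 4160, mean = 45.2174
Σfm² = 234100
Σf(m − x̄)² = Σfm² − (Σfm)²/n = 234100 − 4160²/92 = 45995.6522
Population variance = 45995.6522 / 92 = 499.9527

499.95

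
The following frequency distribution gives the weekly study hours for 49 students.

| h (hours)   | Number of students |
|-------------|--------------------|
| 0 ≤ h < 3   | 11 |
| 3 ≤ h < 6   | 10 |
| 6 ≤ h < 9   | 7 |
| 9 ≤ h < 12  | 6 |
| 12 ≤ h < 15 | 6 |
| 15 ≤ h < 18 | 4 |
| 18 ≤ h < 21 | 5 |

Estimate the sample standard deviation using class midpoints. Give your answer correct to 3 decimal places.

Midpoints: 1.5, 4.5, 7.5, 10.5, 13.5, 16.5, 19.5
n = 49, Σfm = 421.5, mean = 8.6020
Σfm² = 5366.25
Σf(m − x̄)² = Σfm² − (Σfm)²/n = 5366.25 − 421.5²/49 = 1740.4898
Sample variance = 1740.4898 / 48 = 36.2602
Standard deviation = √36.2602 = 6.0216

6.022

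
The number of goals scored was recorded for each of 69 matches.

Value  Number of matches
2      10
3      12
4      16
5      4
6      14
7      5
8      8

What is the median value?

Cumulative frequencies: 10, 22, 38, 42, 56, 61, 69
n = 69, so the median is the value in position (n+1)/2 = 35.
Position 35 falls at value 4.

4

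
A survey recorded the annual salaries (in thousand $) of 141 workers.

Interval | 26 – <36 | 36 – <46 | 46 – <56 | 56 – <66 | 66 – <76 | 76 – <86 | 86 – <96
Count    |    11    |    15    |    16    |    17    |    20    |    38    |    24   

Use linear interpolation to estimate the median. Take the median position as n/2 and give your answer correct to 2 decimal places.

Cumulative frequencies: 11, 26, 42, 59, 79, 117, 141
n = 141; position = n/2 = 70.5.
This falls in the class 66 – <76: L = 66, F = 59, f = 20, h = 10.
Median ≈ 66 + ((70.5 − 59) / 20) × 10 = 71.7500

71.75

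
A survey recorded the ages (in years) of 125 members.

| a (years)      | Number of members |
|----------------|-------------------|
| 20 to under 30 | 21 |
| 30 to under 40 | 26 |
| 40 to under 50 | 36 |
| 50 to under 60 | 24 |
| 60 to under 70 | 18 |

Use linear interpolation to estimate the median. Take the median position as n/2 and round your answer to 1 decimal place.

44.3

Cumulative frequencies: 21, 47, 83, 107, 125
n = 125; position = n/2 = 62.5.
This falls in the class 40 to under 50: L = 40, F = 47, f = 36, h = 10.
Median ≈ 40 + ((62.5 − 47) / 36) × 10 = 44.3056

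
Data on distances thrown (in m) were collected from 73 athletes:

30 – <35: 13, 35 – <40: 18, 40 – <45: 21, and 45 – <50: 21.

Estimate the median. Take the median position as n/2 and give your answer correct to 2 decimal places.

41.31

Cumulative frequencies: 13, 31, 52, 73
n = 73; position = n/2 = 36.5.
This falls in the class 40 – <45: L = 40, F = 31, f = 21, h = 5.
Median ≈ 40 + ((36.5 − 31) / 21) × 5 = 41.3095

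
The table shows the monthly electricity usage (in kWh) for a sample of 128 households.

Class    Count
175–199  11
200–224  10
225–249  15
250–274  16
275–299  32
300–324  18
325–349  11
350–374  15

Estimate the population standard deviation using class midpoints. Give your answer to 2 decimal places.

Midpoints: 187, 212, 237, 262, 287, 312, 337, 362
n = 128, Σfm = 35861, mean = 280.1641
Σfm² = 10377857
Σf(m − x̄)² = Σfm² − (Σfm)²/n = 10377857 − 35861²/128 = 330893.5547
Population variance = 330893.5547 / 128 = 2585.1059
Standard deviation = √2585.1059 = 50.8439

50.84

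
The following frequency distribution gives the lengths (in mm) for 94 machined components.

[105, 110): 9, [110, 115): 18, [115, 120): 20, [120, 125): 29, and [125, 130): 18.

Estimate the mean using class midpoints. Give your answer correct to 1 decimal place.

Midpoints: 107.5, 112.5, 117.5, 122.5, 127.5
Σfm = 9×107.5 + 18×112.5 + 20×117.5 + 29×122.5 + 18×127.5 = 11190
n = Σf = 94
Mean = 11190 / 94 = 119.0426

119.0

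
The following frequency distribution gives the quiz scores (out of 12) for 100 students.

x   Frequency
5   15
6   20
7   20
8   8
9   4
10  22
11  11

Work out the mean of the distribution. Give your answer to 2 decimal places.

Values: 5, 6, 7, 8, 9, 10, 11
Σfx = 15×5 + 20×6 + 20×7 + 8×8 + 4×9 + 22×10 + 11×11 = 776
n = Σf = 100
Mean = 776 / 100 = 7.7600

7.76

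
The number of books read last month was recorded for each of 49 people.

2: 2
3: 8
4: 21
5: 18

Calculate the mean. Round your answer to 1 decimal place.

4.1

Values: 2, 3, 4, 5
Σfx = 2×2 + 8×3 + 21×4 + 18×5 = 202
n = Σf = 49
Mean = 202 / 49 = 4.1224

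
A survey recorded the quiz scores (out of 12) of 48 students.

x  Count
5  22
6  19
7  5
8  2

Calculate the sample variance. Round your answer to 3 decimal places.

Values: 5, 6, 7, 8
n = 48, Σfx = 275, mean = 5.7292
Σfx² = 1607
Σf(x − x̄)² = Σfx² − (Σfx)²/n = 1607 − 275²/48 = 31.4792
Sample variance = 31.4792 / 47 = 0.6698

0.670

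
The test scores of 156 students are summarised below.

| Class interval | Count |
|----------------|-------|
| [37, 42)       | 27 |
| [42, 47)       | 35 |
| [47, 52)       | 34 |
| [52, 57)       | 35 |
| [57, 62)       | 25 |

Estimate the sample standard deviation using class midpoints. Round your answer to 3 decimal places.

6.695

Midpoints: 39.5, 44.5, 49.5, 54.5, 59.5
n = 156, Σfm = 7702, mean = 49.3718
Σfm² = 387209
Σf(m − x̄)² = Σfm² − (Σfm)²/n = 387209 − 7702²/156 = 6947.4359
Sample variance = 6947.4359 / 155 = 44.8222
Standard deviation = √44.8222 = 6.6949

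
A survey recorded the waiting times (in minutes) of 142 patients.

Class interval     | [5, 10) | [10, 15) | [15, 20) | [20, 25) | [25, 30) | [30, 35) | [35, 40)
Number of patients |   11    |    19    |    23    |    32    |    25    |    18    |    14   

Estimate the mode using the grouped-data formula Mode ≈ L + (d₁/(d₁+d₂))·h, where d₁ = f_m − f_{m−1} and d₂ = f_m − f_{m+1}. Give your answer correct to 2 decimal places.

22.81

Modal class: [20, 25) (highest frequency 32).
d₁ = 32 − 23 = 9, d₂ = 32 − 25 = 7
Mode ≈ 20 + (9/(9+7)) × 5 = 20 + 2.8125 = 22.8125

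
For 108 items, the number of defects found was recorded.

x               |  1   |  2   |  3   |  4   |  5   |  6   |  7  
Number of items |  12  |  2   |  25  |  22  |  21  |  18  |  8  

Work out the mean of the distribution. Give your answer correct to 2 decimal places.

4.15

Values: 1, 2, 3, 4, 5, 6, 7
Σfx = 12×1 + 2×2 + 25×3 + 22×4 + 21×5 + 18×6 + 8×7 = 448
n = Σf = 108
Mean = 448 / 108 = 4.1481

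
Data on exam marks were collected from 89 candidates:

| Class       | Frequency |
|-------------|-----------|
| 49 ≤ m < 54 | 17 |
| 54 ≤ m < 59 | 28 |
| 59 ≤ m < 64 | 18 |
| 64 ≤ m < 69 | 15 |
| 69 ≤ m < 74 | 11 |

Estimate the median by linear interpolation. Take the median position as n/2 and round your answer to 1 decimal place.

Cumulative frequencies: 17, 45, 63, 78, 89
n = 89; position = n/2 = 44.5.
This falls in the class 54 ≤ m < 59: L = 54, F = 17, f = 28, h = 5.
Median ≈ 54 + ((44.5 − 17) / 28) × 5 = 58.9107

58.9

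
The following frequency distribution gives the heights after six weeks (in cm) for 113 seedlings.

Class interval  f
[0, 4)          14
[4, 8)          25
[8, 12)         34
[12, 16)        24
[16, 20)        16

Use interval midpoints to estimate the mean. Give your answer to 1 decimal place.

Midpoints: 2, 6, 10, 14, 18
Σfm = 14×2 + 25×6 + 34×10 + 24×14 + 16×18 = 1142
n = Σf = 113
Mean = 1142 / 113 = 10.1062

10.1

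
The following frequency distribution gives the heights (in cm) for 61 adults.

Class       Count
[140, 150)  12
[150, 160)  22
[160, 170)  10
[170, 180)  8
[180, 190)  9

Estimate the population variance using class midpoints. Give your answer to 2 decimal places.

176.14

Midpoints: 145, 155, 165, 175, 185
n = 61, Σfm = 9865, mean = 161.7213
Σfm² = 1606125
Σf(m − x̄)² = Σfm² − (Σfm)²/n = 1606125 − 9865²/61 = 10744.2623
Population variance = 10744.2623 / 61 = 176.1354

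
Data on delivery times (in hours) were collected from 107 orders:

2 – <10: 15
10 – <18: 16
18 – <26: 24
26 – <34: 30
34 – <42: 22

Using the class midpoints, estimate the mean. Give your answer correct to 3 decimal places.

Midpoints: 6, 14, 22, 30, 38
Σfm = 15×6 + 16×14 + 24×22 + 30×30 + 22×38 = 2578
n = Σf = 107
Mean = 2578 / 107 = 24.0935

24.093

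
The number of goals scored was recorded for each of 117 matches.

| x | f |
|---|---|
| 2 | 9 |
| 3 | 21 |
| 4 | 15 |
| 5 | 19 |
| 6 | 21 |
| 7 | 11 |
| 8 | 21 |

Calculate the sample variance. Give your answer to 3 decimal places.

Values: 2, 3, 4, 5, 6, 7, 8
n = 117, Σfx = 607, mean = 5.1880
Σfx² = 3579
Σf(x − x̄)² = Σfx² − (Σfx)²/n = 3579 − 607²/117 = 429.8632
Sample variance = 429.8632 / 116 = 3.7057

3.706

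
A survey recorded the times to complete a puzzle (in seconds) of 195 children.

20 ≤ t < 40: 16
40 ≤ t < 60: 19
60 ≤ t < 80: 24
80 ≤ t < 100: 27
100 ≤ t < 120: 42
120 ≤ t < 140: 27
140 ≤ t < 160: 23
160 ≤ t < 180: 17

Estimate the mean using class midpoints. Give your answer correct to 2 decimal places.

Midpoints: 30, 50, 70, 90, 110, 130, 150, 170
Σfm = 16×30 + 19×50 + 24×70 + 27×90 + 42×110 + 27×130 + 23×150 + 17×170 = 20010
n = Σf = 195
Mean = 20010 / 195 = 102.6154

102.62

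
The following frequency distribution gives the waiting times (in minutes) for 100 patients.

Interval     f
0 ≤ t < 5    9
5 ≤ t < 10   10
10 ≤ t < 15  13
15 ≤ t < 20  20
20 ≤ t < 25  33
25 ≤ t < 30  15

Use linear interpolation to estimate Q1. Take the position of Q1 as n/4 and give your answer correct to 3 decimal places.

12.308

Cumulative frequencies: 9, 19, 32, 52, 85, 100
n = 100; position = n/4 = 25.
This falls in the class 10 ≤ t < 15: L = 10, F = 19, f = 13, h = 5.
Lower quartile ≈ 10 + ((25 − 19) / 13) × 5 = 12.3077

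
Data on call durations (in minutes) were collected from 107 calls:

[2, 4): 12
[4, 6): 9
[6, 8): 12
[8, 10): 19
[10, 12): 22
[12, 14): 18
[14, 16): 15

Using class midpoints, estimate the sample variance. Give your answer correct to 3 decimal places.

14.045

Midpoints: 3, 5, 7, 9, 11, 13, 15
n = 107, Σfm = 1037, mean = 9.6916
Σfm² = 11539
Σf(m − x̄)² = Σfm² − (Σfm)²/n = 11539 − 1037²/107 = 1488.8224
Sample variance = 1488.8224 / 106 = 14.0455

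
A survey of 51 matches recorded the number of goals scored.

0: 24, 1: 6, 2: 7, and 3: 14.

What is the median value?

1

Cumulative frequencies: 24, 30, 37, 51
n = 51, so the median is the value in position (n+1)/2 = 26.
Position 26 falls at value 1.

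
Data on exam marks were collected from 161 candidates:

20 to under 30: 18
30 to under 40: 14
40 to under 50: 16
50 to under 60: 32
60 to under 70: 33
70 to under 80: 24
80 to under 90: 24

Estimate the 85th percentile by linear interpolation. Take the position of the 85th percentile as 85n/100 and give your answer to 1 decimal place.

79.9

Cumulative frequencies: 18, 32, 48, 80, 113, 137, 161
n = 161; position = 85n/100 = 136.85.
This falls in the class 70 to under 80: L = 70, F = 113, f = 24, h = 10.
85th percentile ≈ 70 + ((136.85 − 113) / 24) × 10 = 79.9375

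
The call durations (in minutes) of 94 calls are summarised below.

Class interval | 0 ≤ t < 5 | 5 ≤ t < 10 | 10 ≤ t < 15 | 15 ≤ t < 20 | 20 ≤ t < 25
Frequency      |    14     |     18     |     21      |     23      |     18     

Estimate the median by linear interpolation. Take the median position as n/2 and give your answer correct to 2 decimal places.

Cumulative frequencies: 14, 32, 53, 76, 94
n = 94; position = n/2 = 47.
This falls in the class 10 ≤ t < 15: L = 10, F = 32, f = 21, h = 5.
Median ≈ 10 + ((47 − 32) / 21) × 5 = 13.5714

13.57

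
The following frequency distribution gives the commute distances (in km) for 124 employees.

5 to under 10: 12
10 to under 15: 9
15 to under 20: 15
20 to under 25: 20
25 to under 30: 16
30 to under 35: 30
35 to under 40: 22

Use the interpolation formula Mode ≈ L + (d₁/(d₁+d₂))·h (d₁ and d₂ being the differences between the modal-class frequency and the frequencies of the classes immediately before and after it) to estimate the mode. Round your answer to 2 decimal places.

33.18

Modal class: 30 to under 35 (highest frequency 30).
d₁ = 30 − 16 = 14, d₂ = 30 − 22 = 8
Mode ≈ 30 + (14/(14+8)) × 5 = 30 + 3.1818 = 33.1818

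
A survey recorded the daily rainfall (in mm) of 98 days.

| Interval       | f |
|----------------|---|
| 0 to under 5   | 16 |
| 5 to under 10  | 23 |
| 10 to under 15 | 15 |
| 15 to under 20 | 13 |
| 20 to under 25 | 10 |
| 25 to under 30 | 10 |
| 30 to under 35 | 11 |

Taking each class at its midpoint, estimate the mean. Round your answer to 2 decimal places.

Midpoints: 2.5, 7.5, 12.5, 17.5, 22.5, 27.5, 32.5
Σfm = 16×2.5 + 23×7.5 + 15×12.5 + 13×17.5 + 10×22.5 + 10×27.5 + 11×32.5 = 1485
n = Σf = 98
Mean = 1485 / 98 = 15.1531

15.15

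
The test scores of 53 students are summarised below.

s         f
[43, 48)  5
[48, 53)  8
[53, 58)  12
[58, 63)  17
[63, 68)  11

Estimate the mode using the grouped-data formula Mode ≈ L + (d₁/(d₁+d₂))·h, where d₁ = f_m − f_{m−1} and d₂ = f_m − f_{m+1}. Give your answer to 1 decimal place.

Modal class: [58, 63) (highest frequency 17).
d₁ = 17 − 12 = 5, d₂ = 17 − 11 = 6
Mode ≈ 58 + (5/(5+6)) × 5 = 58 + 2.2727 = 60.2727

60.3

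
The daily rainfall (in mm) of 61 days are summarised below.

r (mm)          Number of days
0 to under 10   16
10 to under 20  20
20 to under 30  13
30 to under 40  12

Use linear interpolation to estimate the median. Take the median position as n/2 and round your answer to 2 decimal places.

17.25

Cumulative frequencies: 16, 36, 49, 61
n = 61; position = n/2 = 30.5.
This falls in the class 10 to under 20: L = 10, F = 16, f = 20, h = 10.
Median ≈ 10 + ((30.5 − 16) / 20) × 10 = 17.2500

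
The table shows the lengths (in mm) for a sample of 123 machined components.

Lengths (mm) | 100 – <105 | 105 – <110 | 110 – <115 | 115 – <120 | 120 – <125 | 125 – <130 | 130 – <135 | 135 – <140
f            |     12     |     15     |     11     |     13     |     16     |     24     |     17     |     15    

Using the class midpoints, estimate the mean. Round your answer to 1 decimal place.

Midpoints: 102.5, 107.5, 112.5, 117.5, 122.5, 127.5, 132.5, 137.5
Σfm = 12×102.5 + 15×107.5 + 11×112.5 + 13×117.5 + 16×122.5 + 24×127.5 + 17×132.5 + 15×137.5 = 14942.5
n = Σf = 123
Mean = 14942.5 / 123 = 121.4837

121.5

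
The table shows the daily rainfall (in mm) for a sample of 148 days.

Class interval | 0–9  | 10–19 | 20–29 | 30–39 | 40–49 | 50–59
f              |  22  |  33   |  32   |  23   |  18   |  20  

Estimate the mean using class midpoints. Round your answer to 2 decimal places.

Midpoints: 4.5, 14.5, 24.5, 34.5, 44.5, 54.5
Σfm = 22×4.5 + 33×14.5 + 32×24.5 + 23×34.5 + 18×44.5 + 20×54.5 = 4046
n = Σf = 148
Mean = 4046 / 148 = 27.3378

27.34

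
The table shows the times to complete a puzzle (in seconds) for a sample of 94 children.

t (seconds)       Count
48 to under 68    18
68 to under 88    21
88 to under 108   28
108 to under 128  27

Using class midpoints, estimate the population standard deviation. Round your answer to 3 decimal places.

21.677

Midpoints: 58, 78, 98, 118
n = 94, Σfm = 8612, mean = 91.6170
Σfm² = 833176
Σf(m − x̄)² = Σfm² − (Σfm)²/n = 833176 − 8612²/94 = 44170.2128
Population variance = 44170.2128 / 94 = 469.8959
Standard deviation = √469.8959 = 21.6771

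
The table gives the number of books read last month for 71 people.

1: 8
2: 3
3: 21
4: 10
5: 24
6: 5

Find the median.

4

Cumulative frequencies: 8, 11, 32, 42, 66, 71
n = 71, so the median is the value in position (n+1)/2 = 36.
Position 36 falls at value 4.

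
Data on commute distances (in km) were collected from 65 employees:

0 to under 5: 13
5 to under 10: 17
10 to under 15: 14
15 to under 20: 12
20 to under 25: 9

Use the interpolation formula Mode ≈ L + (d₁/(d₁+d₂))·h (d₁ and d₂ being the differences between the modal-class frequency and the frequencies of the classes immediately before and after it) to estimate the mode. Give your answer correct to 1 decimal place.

Modal class: 5 to under 10 (highest frequency 17).
d₁ = 17 − 13 = 4, d₂ = 17 − 14 = 3
Mode ≈ 5 + (4/(4+3)) × 5 = 5 + 2.8571 = 7.8571

7.9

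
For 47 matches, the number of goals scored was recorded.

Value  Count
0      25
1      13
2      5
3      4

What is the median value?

0

Cumulative frequencies: 25, 38, 43, 47
n = 47, so the median is the value in position (n+1)/2 = 24.
Position 24 falls at value 0.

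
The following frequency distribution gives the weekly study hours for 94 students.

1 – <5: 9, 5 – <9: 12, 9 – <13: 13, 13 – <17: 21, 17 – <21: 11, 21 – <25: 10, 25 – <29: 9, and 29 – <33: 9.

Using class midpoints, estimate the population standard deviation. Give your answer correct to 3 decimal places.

8.338

Midpoints: 3, 7, 11, 15, 19, 23, 27, 31
n = 94, Σfm = 1530, mean = 16.2766
Σfm² = 31438
Σf(m − x̄)² = Σfm² − (Σfm)²/n = 31438 − 1530²/94 = 6534.8085
Population variance = 6534.8085 / 94 = 69.5192
Standard deviation = √69.5192 = 8.3378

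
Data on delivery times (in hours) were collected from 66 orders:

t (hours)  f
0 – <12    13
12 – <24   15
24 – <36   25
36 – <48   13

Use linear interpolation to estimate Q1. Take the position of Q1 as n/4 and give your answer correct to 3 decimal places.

Cumulative frequencies: 13, 28, 53, 66
n = 66; position = n/4 = 16.5.
This falls in the class 12 – <24: L = 12, F = 13, f = 15, h = 12.
Lower quartile ≈ 12 + ((16.5 − 13) / 15) × 12 = 14.8000

14.800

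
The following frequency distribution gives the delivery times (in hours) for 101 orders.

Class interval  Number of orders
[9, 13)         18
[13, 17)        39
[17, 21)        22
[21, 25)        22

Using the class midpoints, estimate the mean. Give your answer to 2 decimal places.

16.90

Midpoints: 11, 15, 19, 23
Σfm = 18×11 + 39×15 + 22×19 + 22×23 = 1707
n = Σf = 101
Mean = 1707 / 101 = 16.9010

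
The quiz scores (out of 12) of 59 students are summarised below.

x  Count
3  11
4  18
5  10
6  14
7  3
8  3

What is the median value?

5

Cumulative frequencies: 11, 29, 39, 53, 56, 59
n = 59, so the median is the value in position (n+1)/2 = 30.
Position 30 falls at value 5.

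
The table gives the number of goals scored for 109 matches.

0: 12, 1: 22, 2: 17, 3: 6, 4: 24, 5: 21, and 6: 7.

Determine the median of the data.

3

Cumulative frequencies: 12, 34, 51, 57, 81, 102, 109
n = 109, so the median is the value in position (n+1)/2 = 55.
Position 55 falls at value 3.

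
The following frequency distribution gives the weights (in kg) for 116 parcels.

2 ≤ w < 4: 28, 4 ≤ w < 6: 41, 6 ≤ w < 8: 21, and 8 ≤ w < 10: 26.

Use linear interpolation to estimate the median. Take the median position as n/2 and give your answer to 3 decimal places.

Cumulative frequencies: 28, 69, 90, 116
n = 116; position = n/2 = 58.
This falls in the class 4 ≤ w < 6: L = 4, F = 28, f = 41, h = 2.
Median ≈ 4 + ((58 − 28) / 41) × 2 = 5.4634

5.463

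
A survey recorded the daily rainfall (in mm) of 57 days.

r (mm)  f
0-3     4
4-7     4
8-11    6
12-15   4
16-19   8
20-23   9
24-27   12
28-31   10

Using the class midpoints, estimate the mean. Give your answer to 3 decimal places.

18.833

Midpoints: 1.5, 5.5, 9.5, 13.5, 17.5, 21.5, 25.5, 29.5
Σfm = 4×1.5 + 4×5.5 + 6×9.5 + 4×13.5 + 8×17.5 + 9×21.5 + 12×25.5 + 10×29.5 = 1073.5
n = Σf = 57
Mean = 1073.5 / 57 = 18.8333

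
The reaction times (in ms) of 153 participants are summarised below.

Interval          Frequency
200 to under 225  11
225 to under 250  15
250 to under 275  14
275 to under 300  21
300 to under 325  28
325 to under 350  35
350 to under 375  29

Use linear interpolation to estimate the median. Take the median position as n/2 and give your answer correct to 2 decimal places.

Cumulative frequencies: 11, 26, 40, 61, 89, 124, 153
n = 153; position = n/2 = 76.5.
This falls in the class 300 to under 325: L = 300, F = 61, f = 28, h = 25.
Median ≈ 300 + ((76.5 − 61) / 28) × 25 = 313.8393

313.84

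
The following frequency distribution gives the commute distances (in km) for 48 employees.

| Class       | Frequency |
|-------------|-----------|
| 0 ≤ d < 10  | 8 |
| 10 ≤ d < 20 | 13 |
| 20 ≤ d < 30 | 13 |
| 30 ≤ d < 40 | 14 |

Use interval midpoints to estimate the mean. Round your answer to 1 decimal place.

21.9

Midpoints: 5, 15, 25, 35
Σfm = 8×5 + 13×15 + 13×25 + 14×35 = 1050
n = Σf = 48
Mean = 1050 / 48 = 21.8750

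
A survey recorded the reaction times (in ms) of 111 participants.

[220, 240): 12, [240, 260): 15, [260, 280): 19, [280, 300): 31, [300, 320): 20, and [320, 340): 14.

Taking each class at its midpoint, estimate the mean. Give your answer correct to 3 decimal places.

283.333

Midpoints: 230, 250, 270, 290, 310, 330
Σfm = 12×230 + 15×250 + 19×270 + 31×290 + 20×310 + 14×330 = 31450
n = Σf = 111
Mean = 31450 / 111 = 283.3333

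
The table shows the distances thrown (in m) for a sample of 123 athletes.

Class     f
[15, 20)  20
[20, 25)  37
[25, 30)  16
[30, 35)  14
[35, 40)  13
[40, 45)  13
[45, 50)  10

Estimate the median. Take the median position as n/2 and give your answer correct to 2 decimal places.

26.41

Cumulative frequencies: 20, 57, 73, 87, 100, 113, 123
n = 123; position = n/2 = 61.5.
This falls in the class [25, 30): L = 25, F = 57, f = 16, h = 5.
Median ≈ 25 + ((61.5 − 57) / 16) × 5 = 26.4062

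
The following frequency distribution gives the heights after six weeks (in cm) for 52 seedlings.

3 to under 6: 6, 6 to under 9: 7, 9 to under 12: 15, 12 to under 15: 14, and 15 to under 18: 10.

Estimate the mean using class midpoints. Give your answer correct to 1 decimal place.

11.4

Midpoints: 4.5, 7.5, 10.5, 13.5, 16.5
Σfm = 6×4.5 + 7×7.5 + 15×10.5 + 14×13.5 + 10×16.5 = 591
n = Σf = 52
Mean = 591 / 52 = 11.3654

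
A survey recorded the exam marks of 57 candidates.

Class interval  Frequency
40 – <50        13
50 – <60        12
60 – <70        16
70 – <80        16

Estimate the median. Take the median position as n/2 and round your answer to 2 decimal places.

Cumulative frequencies: 13, 25, 41, 57
n = 57; position = n/2 = 28.5.
This falls in the class 60 – <70: L = 60, F = 25, f = 16, h = 10.
Median ≈ 60 + ((28.5 − 25) / 16) × 10 = 62.1875

62.19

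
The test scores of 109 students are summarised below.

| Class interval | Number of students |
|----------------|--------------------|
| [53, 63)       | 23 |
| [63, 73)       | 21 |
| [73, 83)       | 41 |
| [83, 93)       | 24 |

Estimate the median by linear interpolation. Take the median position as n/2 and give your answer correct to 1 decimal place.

Cumulative frequencies: 23, 44, 85, 109
n = 109; position = n/2 = 54.5.
This falls in the class [73, 83): L = 73, F = 44, f = 41, h = 10.
Median ≈ 73 + ((54.5 − 44) / 41) × 10 = 75.5610

75.6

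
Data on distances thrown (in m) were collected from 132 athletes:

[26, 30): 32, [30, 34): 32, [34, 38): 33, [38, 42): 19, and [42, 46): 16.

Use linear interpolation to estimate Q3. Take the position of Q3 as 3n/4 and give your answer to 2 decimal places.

38.42

Cumulative frequencies: 32, 64, 97, 116, 132
n = 132; position = 3n/4 = 99.
This falls in the class [38, 42): L = 38, F = 97, f = 19, h = 4.
Upper quartile ≈ 38 + ((99 − 97) / 19) × 4 = 38.4211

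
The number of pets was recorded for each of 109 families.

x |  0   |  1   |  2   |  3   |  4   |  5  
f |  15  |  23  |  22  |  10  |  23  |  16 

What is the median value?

Cumulative frequencies: 15, 38, 60, 70, 93, 109
n = 109, so the median is the value in position (n+1)/2 = 55.
Position 55 falls at value 2.

2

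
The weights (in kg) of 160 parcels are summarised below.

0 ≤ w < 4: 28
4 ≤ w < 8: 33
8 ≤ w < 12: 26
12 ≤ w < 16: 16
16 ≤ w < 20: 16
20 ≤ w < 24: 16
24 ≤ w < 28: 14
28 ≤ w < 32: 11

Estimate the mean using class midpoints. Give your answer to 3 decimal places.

12.950

Midpoints: 2, 6, 10, 14, 18, 22, 26, 30
Σfm = 28×2 + 33×6 + 26×10 + 16×14 + 16×18 + 16×22 + 14×26 + 11×30 = 2072
n = Σf = 160
Mean = 2072 / 160 = 12.9500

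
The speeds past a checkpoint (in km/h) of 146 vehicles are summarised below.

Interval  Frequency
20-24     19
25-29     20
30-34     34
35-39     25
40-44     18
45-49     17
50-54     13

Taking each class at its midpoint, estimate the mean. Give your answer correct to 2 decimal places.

Midpoints: 22, 27, 32, 37, 42, 47, 52
Σfm = 19×22 + 20×27 + 34×32 + 25×37 + 18×42 + 17×47 + 13×52 = 5202
n = Σf = 146
Mean = 5202 / 146 = 35.6301

35.63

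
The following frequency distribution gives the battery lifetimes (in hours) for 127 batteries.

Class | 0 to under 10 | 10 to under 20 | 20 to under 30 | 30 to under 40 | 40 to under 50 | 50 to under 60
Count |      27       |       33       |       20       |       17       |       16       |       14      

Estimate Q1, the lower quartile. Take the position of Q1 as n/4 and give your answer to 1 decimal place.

Cumulative frequencies: 27, 60, 80, 97, 113, 127
n = 127; position = n/4 = 31.75.
This falls in the class 10 to under 20: L = 10, F = 27, f = 33, h = 10.
Lower quartile ≈ 10 + ((31.75 − 27) / 33) × 10 = 11.4394

11.4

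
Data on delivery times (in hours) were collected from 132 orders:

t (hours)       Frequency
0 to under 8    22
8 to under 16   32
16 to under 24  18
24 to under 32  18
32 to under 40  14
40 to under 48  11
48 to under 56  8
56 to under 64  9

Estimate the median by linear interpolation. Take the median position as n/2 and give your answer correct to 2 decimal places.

Cumulative frequencies: 22, 54, 72, 90, 104, 115, 123, 132
n = 132; position = n/2 = 66.
This falls in the class 16 to under 24: L = 16, F = 54, f = 18, h = 8.
Median ≈ 16 + ((66 − 54) / 18) × 8 = 21.3333

21.33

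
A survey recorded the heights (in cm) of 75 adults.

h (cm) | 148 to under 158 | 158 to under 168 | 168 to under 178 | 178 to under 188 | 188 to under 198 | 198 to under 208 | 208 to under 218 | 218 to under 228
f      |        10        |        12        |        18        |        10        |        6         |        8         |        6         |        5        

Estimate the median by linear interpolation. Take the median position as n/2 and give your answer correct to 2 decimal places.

176.61

Cumulative frequencies: 10, 22, 40, 50, 56, 64, 70, 75
n = 75; position = n/2 = 37.5.
This falls in the class 168 to under 178: L = 168, F = 22, f = 18, h = 10.
Median ≈ 168 + ((37.5 − 22) / 18) × 10 = 176.6111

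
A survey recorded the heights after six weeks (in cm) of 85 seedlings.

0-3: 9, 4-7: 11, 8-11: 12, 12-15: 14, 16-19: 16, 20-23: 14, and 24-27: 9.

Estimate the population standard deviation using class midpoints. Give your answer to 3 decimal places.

Midpoints: 1.5, 5.5, 9.5, 13.5, 17.5, 21.5, 25.5
n = 85, Σfm = 1187.5, mean = 13.9706
Σfm² = 21211.25
Σf(m − x̄)² = Σfm² − (Σfm)²/n = 21211.25 − 1187.5²/85 = 4621.1765
Population variance = 4621.1765 / 85 = 54.3668
Standard deviation = √54.3668 = 7.3734

7.373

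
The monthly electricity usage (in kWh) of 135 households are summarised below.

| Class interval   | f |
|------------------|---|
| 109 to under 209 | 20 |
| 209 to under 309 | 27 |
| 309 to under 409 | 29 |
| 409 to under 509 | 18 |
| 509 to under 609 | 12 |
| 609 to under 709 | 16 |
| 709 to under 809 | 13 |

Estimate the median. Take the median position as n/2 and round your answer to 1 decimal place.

Cumulative frequencies: 20, 47, 76, 94, 106, 122, 135
n = 135; position = n/2 = 67.5.
This falls in the class 309 to under 409: L = 309, F = 47, f = 29, h = 100.
Median ≈ 309 + ((67.5 − 47) / 29) × 100 = 379.6897

379.7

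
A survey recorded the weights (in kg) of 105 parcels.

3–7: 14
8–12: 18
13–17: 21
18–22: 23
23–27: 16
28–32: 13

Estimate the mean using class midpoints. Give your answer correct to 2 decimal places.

17.29

Midpoints: 5, 10, 15, 20, 25, 30
Σfm = 14×5 + 18×10 + 21×15 + 23×20 + 16×25 + 13×30 = 1815
n = Σf = 105
Mean = 1815 / 105 = 17.2857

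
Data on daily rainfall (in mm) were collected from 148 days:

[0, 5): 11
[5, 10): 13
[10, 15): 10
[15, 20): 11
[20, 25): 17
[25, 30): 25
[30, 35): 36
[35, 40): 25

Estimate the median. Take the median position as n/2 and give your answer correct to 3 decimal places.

Cumulative frequencies: 11, 24, 34, 45, 62, 87, 123, 148
n = 148; position = n/2 = 74.
This falls in the class [25, 30): L = 25, F = 62, f = 25, h = 5.
Median ≈ 25 + ((74 − 62) / 25) × 5 = 27.4000

27.400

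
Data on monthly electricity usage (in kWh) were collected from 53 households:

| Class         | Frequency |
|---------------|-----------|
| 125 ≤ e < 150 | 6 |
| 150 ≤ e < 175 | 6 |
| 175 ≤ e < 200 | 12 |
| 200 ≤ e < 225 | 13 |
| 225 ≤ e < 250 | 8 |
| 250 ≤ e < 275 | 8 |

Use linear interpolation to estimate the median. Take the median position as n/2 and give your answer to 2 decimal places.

204.81

Cumulative frequencies: 6, 12, 24, 37, 45, 53
n = 53; position = n/2 = 26.5.
This falls in the class 200 ≤ e < 225: L = 200, F = 24, f = 13, h = 25.
Median ≈ 200 + ((26.5 − 24) / 13) × 25 = 204.8077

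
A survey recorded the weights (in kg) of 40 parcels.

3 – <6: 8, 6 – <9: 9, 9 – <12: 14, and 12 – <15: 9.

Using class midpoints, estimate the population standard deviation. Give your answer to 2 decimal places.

3.13

Midpoints: 4.5, 7.5, 10.5, 13.5
n = 40, Σfm = 372, mean = 9.3000
Σfm² = 3852
Σf(m − x̄)² = Σfm² − (Σfm)²/n = 3852 − 372²/40 = 392.4000
Population variance = 392.4000 / 40 = 9.8100
Standard deviation = √9.8100 = 3.1321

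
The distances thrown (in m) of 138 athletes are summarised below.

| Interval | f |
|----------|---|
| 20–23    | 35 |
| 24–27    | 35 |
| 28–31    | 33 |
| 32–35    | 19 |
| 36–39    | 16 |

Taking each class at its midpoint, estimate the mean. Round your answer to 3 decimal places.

Midpoints: 21.5, 25.5, 29.5, 33.5, 37.5
Σfm = 35×21.5 + 35×25.5 + 33×29.5 + 19×33.5 + 16×37.5 = 3855
n = Σf = 138
Mean = 3855 / 138 = 27.9348

27.935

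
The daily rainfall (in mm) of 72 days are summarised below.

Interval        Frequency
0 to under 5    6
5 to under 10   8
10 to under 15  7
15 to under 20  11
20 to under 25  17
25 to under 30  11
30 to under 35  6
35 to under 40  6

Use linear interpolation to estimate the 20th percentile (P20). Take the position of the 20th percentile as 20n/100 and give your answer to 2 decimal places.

10.29

Cumulative frequencies: 6, 14, 21, 32, 49, 60, 66, 72
n = 72; position = 20n/100 = 14.4.
This falls in the class 10 to under 15: L = 10, F = 14, f = 7, h = 5.
20th percentile ≈ 10 + ((14.4 − 14) / 7) × 5 = 10.2857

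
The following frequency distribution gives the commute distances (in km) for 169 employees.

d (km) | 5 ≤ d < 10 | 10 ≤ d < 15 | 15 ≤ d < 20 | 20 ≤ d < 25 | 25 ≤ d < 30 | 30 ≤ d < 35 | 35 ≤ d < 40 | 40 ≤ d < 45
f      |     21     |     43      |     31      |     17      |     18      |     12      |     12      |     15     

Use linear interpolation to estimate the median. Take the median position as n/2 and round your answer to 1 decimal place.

18.3

Cumulative frequencies: 21, 64, 95, 112, 130, 142, 154, 169
n = 169; position = n/2 = 84.5.
This falls in the class 15 ≤ d < 20: L = 15, F = 64, f = 31, h = 5.
Median ≈ 15 + ((84.5 − 64) / 31) × 5 = 18.3065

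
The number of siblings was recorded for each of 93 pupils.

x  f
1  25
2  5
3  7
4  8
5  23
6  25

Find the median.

5

Cumulative frequencies: 25, 30, 37, 45, 68, 93
n = 93, so the median is the value in position (n+1)/2 = 47.
Position 47 falls at value 5.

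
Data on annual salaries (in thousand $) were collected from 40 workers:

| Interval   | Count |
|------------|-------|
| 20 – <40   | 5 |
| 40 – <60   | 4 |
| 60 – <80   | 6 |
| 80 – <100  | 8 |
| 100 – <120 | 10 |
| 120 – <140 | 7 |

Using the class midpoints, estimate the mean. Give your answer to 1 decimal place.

87.5

Midpoints: 30, 50, 70, 90, 110, 130
Σfm = 5×30 + 4×50 + 6×70 + 8×90 + 10×110 + 7×130 = 3500
n = Σf = 40
Mean = 3500 / 40 = 87.5000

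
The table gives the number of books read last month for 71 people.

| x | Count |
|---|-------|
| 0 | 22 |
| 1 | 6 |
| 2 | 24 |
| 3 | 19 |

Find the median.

Cumulative frequencies: 22, 28, 52, 71
n = 71, so the median is the value in position (n+1)/2 = 36.
Position 36 falls at value 2.

2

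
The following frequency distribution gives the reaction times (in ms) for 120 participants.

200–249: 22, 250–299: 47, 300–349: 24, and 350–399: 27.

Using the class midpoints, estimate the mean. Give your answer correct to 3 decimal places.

Midpoints: 224.5, 274.5, 324.5, 374.5
Σfm = 22×224.5 + 47×274.5 + 24×324.5 + 27×374.5 = 35740
n = Σf = 120
Mean = 35740 / 120 = 297.8333

297.833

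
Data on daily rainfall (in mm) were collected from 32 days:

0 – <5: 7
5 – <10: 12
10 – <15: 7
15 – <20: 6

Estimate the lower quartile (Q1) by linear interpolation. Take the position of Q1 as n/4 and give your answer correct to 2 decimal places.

Cumulative frequencies: 7, 19, 26, 32
n = 32; position = n/4 = 8.
This falls in the class 5 – <10: L = 5, F = 7, f = 12, h = 5.
Lower quartile ≈ 5 + ((8 − 7) / 12) × 5 = 5.4167

5.42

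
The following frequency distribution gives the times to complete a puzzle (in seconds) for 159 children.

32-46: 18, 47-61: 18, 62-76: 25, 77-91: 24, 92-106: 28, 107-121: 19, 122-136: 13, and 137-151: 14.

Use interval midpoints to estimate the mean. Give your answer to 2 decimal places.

88.34

Midpoints: 39, 54, 69, 84, 99, 114, 129, 144
Σfm = 18×39 + 18×54 + 25×69 + 24×84 + 28×99 + 19×114 + 13×129 + 14×144 = 14046
n = Σf = 159
Mean = 14046 / 159 = 88.3396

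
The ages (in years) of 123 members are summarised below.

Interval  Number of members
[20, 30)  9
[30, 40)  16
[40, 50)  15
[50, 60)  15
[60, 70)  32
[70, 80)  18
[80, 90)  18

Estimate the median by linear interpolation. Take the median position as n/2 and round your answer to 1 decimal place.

Cumulative frequencies: 9, 25, 40, 55, 87, 105, 123
n = 123; position = n/2 = 61.5.
This falls in the class [60, 70): L = 60, F = 55, f = 32, h = 10.
Median ≈ 60 + ((61.5 − 55) / 32) × 10 = 62.0312

62.0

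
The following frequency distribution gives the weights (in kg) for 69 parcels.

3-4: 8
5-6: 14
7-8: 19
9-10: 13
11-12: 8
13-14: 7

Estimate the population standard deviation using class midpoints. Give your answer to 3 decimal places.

2.931

Midpoints: 3.5, 5.5, 7.5, 9.5, 11.5, 13.5
n = 69, Σfm = 557.5, mean = 8.0797
Σfm² = 5097.25
Σf(m − x̄)² = Σfm² − (Σfm)²/n = 5097.25 − 557.5²/69 = 592.8116
Population variance = 592.8116 / 69 = 8.5915
Standard deviation = √8.5915 = 2.9311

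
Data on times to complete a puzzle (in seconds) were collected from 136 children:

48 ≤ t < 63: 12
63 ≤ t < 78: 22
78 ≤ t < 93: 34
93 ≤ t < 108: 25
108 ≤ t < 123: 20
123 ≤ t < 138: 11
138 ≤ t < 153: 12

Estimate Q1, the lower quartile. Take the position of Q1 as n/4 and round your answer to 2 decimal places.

78.00

Cumulative frequencies: 12, 34, 68, 93, 113, 124, 136
n = 136; position = n/4 = 34.
This falls in the class 63 ≤ t < 78: L = 63, F = 12, f = 22, h = 15.
Lower quartile ≈ 63 + ((34 − 12) / 22) × 15 = 78.0000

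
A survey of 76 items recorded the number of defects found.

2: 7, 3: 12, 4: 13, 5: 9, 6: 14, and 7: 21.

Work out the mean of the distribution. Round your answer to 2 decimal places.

Values: 2, 3, 4, 5, 6, 7
Σfx = 7×2 + 12×3 + 13×4 + 9×5 + 14×6 + 21×7 = 378
n = Σf = 76
Mean = 378 / 76 = 4.9737

4.97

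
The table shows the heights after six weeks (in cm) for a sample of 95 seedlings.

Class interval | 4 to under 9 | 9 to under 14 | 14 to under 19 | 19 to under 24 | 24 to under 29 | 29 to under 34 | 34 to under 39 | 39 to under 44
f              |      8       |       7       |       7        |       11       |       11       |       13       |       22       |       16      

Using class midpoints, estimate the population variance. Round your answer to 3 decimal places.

122.981

Midpoints: 6.5, 11.5, 16.5, 21.5, 26.5, 31.5, 36.5, 41.5
n = 95, Σfm = 2652.5, mean = 27.9211
Σfm² = 85743.75
Σf(m − x̄)² = Σfm² − (Σfm)²/n = 85743.75 − 2652.5²/95 = 11683.1579
Population variance = 11683.1579 / 95 = 122.9806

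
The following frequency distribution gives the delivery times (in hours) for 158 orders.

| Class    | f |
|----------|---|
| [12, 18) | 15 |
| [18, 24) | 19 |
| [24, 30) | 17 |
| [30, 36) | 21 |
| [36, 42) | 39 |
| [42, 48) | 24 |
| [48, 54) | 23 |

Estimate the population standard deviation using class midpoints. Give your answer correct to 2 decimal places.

Midpoints: 15, 21, 27, 33, 39, 45, 51
n = 158, Σfm = 5550, mean = 35.1266
Σfm² = 214758
Σf(m − x̄)² = Σfm² − (Σfm)²/n = 214758 − 5550²/158 = 19805.4684
Population variance = 19805.4684 / 158 = 125.3511
Standard deviation = √125.3511 = 11.1960

11.20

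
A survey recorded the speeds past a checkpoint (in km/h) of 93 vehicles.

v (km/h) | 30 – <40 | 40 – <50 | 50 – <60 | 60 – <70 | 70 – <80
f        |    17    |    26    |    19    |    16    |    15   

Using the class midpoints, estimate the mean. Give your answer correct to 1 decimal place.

Midpoints: 35, 45, 55, 65, 75
Σfm = 17×35 + 26×45 + 19×55 + 16×65 + 15×75 = 4975
n = Σf = 93
Mean = 4975 / 93 = 53.4946

53.5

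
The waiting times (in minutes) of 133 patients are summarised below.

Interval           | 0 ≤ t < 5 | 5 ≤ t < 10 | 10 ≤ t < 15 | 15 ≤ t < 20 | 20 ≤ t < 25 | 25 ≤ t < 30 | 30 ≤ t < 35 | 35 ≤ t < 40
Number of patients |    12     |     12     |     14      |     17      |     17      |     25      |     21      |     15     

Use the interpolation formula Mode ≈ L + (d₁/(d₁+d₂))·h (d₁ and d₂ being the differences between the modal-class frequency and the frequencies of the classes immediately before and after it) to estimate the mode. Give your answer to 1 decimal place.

Modal class: 25 ≤ t < 30 (highest frequency 25).
d₁ = 25 − 17 = 8, d₂ = 25 − 21 = 4
Mode ≈ 25 + (8/(8+4)) × 5 = 25 + 3.3333 = 28.3333

28.3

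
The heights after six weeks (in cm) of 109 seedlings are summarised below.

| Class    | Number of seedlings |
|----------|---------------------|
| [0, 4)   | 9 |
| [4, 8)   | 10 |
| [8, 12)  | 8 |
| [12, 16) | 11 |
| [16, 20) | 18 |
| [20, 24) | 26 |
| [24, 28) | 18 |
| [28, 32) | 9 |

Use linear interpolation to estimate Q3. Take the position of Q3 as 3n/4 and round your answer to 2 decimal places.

Cumulative frequencies: 9, 19, 27, 38, 56, 82, 100, 109
n = 109; position = 3n/4 = 81.75.
This falls in the class [20, 24): L = 20, F = 56, f = 26, h = 4.
Upper quartile ≈ 20 + ((81.75 − 56) / 26) × 4 = 23.9615

23.96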